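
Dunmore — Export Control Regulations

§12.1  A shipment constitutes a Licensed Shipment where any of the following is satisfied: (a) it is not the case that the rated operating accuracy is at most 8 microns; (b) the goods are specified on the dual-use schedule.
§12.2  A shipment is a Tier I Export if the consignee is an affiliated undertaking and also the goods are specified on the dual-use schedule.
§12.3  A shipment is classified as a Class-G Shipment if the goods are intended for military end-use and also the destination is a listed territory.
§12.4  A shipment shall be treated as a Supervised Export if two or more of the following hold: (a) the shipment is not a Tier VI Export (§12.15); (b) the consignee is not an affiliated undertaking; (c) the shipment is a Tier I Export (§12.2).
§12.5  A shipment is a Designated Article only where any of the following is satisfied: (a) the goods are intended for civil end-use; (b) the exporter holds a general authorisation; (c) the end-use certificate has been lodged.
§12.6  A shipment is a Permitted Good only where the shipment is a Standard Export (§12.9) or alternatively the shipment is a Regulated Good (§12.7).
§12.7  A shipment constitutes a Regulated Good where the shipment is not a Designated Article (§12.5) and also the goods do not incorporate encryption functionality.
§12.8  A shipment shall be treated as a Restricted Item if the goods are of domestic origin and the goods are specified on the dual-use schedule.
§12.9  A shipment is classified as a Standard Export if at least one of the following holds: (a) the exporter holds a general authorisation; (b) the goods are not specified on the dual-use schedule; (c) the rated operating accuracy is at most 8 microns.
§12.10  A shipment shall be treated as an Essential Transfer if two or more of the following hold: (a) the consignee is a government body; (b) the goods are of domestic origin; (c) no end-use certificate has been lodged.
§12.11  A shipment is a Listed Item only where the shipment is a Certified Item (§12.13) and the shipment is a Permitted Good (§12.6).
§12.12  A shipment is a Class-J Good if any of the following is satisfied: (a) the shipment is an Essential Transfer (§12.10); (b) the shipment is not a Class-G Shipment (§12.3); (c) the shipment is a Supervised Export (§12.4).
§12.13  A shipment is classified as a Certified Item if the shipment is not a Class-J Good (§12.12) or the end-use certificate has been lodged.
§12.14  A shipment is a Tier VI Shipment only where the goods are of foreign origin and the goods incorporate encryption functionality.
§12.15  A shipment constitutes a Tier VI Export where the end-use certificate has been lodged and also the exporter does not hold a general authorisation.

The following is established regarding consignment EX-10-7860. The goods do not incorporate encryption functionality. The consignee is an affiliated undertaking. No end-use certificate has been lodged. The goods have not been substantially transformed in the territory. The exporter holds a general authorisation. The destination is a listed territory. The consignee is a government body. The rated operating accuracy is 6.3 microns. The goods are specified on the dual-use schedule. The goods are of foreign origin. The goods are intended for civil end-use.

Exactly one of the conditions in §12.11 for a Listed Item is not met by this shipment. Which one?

§12.10 — Essential Transfer: the consignee is a government body? yes; the goods are of domestic origin? no; no end-use certificate has been lodged? yes — 2 of 3 hold (need ≥2) → satisfied.
§12.3 — Class-G Shipment: [the goods are intended for military end-use? no] AND [the destination is a listed territory? yes] → not satisfied.
§12.15 — Tier VI Export: [the end-use certificate has been lodged? no] AND [the exporter does not hold a general authorisation? no] → not satisfied.
§12.2 — Tier I Export: [the consignee is an affiliated undertaking? yes] AND [the goods are specified on the dual-use schedule? yes] → satisfied.
§12.4 — Supervised Export: not a Tier VI Export (§12.15)? yes; the consignee is not an affiliated undertaking? no; Tier I Export (§12.2)? yes — 2 of 3 hold (need ≥2) → satisfied.
§12.12 — Class-J Good: [Essential Transfer (§12.10)? yes] OR [not a Class-G Shipment (§12.3)? yes] OR [Supervised Export (§12.4)? yes] → satisfied.
§12.13 — Certified Item: [not a Class-J Good (§12.12)? no] OR [the end-use certificate has been lodged? no] → not satisfied.
§12.9 — Standard Export: [the exporter holds a general authorisation? yes] OR [the goods are not specified on the dual-use schedule? no] OR [rated operating accuracy: 6.3 microns ≤ 8 microns? yes] → satisfied.
§12.5 — Designated Article: [the goods are intended for civil end-use? yes] OR [the exporter holds a general authorisation? yes] OR [the end-use certificate has been lodged? no] → satisfied.
§12.7 — Regulated Good: [not a Designated Article (§12.5)? no] AND [the goods do not incorporate encryption functionality? yes] → not satisfied.
§12.6 — Permitted Good: [Standard Export (§12.9)? yes] OR [Regulated Good (§12.7)? no] → satisfied.
§12.11 — Listed Item: [Certified Item (§12.13)? no] AND [Permitted Good (§12.6)? yes] → not satisfied.

Certified Item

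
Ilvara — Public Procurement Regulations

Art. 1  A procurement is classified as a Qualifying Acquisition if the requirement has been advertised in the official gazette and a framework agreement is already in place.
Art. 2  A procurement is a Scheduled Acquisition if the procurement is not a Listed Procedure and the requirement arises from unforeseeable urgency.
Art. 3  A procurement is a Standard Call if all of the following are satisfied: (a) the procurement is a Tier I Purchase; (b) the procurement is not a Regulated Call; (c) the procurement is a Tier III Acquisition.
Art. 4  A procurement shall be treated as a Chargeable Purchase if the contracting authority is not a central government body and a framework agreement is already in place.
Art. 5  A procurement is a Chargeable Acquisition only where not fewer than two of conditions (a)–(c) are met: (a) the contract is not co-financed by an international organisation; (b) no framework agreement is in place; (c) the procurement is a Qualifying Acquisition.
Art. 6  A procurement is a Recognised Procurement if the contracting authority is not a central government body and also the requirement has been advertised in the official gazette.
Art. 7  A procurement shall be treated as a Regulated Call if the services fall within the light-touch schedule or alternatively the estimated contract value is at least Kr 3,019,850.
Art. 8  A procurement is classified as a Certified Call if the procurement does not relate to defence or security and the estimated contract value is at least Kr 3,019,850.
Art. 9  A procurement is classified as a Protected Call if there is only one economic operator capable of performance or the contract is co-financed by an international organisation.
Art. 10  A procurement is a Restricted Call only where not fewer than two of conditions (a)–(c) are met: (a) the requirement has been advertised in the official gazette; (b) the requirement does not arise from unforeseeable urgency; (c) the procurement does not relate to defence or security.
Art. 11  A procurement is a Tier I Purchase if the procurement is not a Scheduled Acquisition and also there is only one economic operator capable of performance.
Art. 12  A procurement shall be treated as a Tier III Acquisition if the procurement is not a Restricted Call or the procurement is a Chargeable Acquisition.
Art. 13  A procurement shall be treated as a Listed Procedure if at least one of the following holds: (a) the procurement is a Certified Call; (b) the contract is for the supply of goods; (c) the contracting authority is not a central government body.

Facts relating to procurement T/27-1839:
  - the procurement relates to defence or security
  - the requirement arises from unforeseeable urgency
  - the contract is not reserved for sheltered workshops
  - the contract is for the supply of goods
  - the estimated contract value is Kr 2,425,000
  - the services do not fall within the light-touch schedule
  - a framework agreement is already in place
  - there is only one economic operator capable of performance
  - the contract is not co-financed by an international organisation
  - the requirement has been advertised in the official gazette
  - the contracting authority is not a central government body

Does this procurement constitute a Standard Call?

Under article 8: the procurement does not relate to defence or security? no; and estimated contract value: Kr 2,425,000 ≥ Kr 3,019,850? no. So the procurement is not a Certified Call.
Under article 13: Certified Call (article 8)? no; or the contract is for the supply of goods? yes; or the contracting authority is not a central government body? yes. So the procurement is a Listed Procedure.
Under article 2: not a Listed Procedure (article 13)? no; and the requirement arises from unforeseeable urgency? yes. So the procurement is not a Scheduled Acquisition.
Under article 11: not a Scheduled Acquisition (article 2)? yes; and there is only one economic operator capable of performance? yes. So the procurement is a Tier I Purchase.
Under article 7: the services fall within the light-touch schedule? no; or estimated contract value: Kr 2,425,000 ≥ Kr 3,019,850? no. So the procurement is not a Regulated Call.
Under article 10: the requirement has been advertised in the official gazette? yes; the requirement does not arise from unforeseeable urgency? no; the procurement does not relate to defence or security? no — 1 of 3 hold (need ≥2) → not satisfied.
Under article 1: the requirement has been advertised in the official gazette? yes; and a framework agreement is already in place? yes. So the procurement is a Qualifying Acquisition.
Under article 5: the contract is not co-financed by an international organisation? yes; no framework agreement is in place? no; Qualifying Acquisition (article 1)? yes — 2 of 3 hold (need ≥2) → satisfied.
Under article 12: not a Restricted Call (article 10)? yes; or Chargeable Acquisition (article 5)? yes. So the procurement is a Tier III Acquisition.
Under article 3: Tier I Purchase (article 11)? yes; and not a Regulated Call (article 7)? yes; and Tier III Acquisition (article 12)? yes. So the procurement is a Standard Call.

Yes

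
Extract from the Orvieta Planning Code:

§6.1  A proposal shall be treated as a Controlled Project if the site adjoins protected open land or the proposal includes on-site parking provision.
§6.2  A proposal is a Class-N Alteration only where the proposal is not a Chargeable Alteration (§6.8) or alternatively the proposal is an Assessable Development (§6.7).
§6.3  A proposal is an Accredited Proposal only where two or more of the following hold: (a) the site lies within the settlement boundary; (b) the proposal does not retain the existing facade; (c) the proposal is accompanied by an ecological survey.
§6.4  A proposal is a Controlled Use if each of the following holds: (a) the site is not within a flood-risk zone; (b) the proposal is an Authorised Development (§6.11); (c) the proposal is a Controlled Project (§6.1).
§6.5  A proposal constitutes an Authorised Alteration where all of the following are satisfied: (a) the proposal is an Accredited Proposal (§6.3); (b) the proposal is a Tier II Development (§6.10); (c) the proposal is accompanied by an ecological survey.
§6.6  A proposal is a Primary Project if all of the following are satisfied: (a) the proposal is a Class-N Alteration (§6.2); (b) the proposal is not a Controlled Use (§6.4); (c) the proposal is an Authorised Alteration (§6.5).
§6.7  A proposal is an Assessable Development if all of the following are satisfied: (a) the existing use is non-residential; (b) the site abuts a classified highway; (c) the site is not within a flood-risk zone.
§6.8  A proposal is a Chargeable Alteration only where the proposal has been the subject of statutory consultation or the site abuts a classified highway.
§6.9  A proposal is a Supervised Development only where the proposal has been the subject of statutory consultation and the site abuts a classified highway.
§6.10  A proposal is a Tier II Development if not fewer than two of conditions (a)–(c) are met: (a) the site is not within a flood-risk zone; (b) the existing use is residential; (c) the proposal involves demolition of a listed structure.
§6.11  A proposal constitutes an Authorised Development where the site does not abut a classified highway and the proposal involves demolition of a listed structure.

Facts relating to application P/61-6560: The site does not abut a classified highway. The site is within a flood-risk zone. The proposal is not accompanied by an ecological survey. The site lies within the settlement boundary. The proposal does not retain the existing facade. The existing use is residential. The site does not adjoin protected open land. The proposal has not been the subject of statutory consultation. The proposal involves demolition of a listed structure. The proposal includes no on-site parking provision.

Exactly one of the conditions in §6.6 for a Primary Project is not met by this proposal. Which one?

Authorised Alteration

Under §6.8: the proposal has been the subject of statutory consultation? no; or the site abuts a classified highway? no. So the proposal is not a Chargeable Alteration.
Under §6.7: the existing use is non-residential? no; and the site abuts a classified highway? no; and the site is not within a flood-risk zone? no. So the proposal is not an Assessable Development.
Under §6.2: not a Chargeable Alteration (§6.8)? yes; or Assessable Development (§6.7)? no. So the proposal is a Class-N Alteration.
Under §6.11: the site does not abut a classified highway? yes; and the proposal involves demolition of a listed structure? yes. So the proposal is an Authorised Development.
Under §6.1: the site adjoins protected open land? no; or the proposal includes on-site parking provision? no. So the proposal is not a Controlled Project.
Under §6.4: the site is not within a flood-risk zone? no; and Authorised Development (§6.11)? yes; and Controlled Project (§6.1)? no. So the proposal is not a Controlled Use.
Under §6.3: the site lies within the settlement boundary? yes; the proposal does not retain the existing facade? yes; the proposal is accompanied by an ecological survey? no — 2 of 3 hold (need ≥2) → satisfied.
Under §6.10: the site is not within a flood-risk zone? no; the existing use is residential? yes; the proposal involves demolition of a listed structure? yes — 2 of 3 hold (need ≥2) → satisfied.
Under §6.5: Accredited Proposal (§6.3)? yes; and Tier II Development (§6.10)? yes; and the proposal is accompanied by an ecological survey? no. So the proposal is not an Authorised Alteration.
Under §6.6: Class-N Alteration (§6.2)? yes; and not a Controlled Use (§6.4)? yes; and Authorised Alteration (§6.5)? no. So the proposal is not a Primary Project.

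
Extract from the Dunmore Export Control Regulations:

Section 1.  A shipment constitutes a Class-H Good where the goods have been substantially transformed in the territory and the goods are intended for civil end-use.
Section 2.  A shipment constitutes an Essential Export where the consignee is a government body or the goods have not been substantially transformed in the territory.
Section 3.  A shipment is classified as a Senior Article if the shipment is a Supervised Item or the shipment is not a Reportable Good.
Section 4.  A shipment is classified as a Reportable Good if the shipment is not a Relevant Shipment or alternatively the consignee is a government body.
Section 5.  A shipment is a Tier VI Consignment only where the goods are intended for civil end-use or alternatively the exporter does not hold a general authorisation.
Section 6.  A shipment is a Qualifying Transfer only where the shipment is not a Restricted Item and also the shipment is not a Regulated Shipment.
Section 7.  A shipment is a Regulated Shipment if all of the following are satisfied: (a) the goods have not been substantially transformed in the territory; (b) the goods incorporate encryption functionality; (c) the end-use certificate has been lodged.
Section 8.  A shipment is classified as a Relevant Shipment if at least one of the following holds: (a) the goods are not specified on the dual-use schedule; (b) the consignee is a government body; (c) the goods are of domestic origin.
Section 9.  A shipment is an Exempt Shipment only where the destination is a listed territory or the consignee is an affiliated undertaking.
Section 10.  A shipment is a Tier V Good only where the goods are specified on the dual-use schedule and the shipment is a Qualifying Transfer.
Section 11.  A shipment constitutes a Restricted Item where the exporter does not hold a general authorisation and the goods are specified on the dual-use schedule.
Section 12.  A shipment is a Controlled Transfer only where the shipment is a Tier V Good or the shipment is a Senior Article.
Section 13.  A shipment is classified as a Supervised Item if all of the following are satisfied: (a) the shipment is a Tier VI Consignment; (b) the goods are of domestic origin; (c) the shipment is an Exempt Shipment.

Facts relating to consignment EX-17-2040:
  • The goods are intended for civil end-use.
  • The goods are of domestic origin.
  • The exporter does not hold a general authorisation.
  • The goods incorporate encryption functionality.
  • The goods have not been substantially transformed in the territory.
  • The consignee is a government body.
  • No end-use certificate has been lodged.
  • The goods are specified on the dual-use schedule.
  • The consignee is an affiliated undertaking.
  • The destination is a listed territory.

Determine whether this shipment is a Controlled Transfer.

Under section 11: the exporter does not hold a general authorisation? yes; and the goods are specified on the dual-use schedule? yes. So the shipment is a Restricted Item.
Under section 7: the goods have not been substantially transformed in the territory? yes; and the goods incorporate encryption functionality? yes; and the end-use certificate has been lodged? no. So the shipment is not a Regulated Shipment.
Under section 6: not a Restricted Item (section 11)? no; and not a Regulated Shipment (section 7)? yes. So the shipment is not a Qualifying Transfer.
Under section 10: the goods are specified on the dual-use schedule? yes; and Qualifying Transfer (section 6)? no. So the shipment is not a Tier V Good.
Under section 5: the goods are intended for civil end-use? yes; or the exporter does not hold a general authorisation? yes. So the shipment is a Tier VI Consignment.
Under section 9: the destination is a listed territory? yes; or the consignee is an affiliated undertaking? yes. So the shipment is an Exempt Shipment.
Under section 13: Tier VI Consignment (section 5)? yes; and the goods are of domestic origin? yes; and Exempt Shipment (section 9)? yes. So the shipment is a Supervised Item.
Under section 8: the goods are not specified on the dual-use schedule? no; or the consignee is a government body? yes; or the goods are of domestic origin? yes. So the shipment is a Relevant Shipment.
Under section 4: not a Relevant Shipment (section 8)? no; or the consignee is a government body? yes. So the shipment is a Reportable Good.
Under section 3: Supervised Item (section 13)? yes; or not a Reportable Good (section 4)? no. So the shipment is a Senior Article.
Under section 12: Tier V Good (section 10)? no; or Senior Article (section 3)? yes. So the shipment is a Controlled Transfer.

Yes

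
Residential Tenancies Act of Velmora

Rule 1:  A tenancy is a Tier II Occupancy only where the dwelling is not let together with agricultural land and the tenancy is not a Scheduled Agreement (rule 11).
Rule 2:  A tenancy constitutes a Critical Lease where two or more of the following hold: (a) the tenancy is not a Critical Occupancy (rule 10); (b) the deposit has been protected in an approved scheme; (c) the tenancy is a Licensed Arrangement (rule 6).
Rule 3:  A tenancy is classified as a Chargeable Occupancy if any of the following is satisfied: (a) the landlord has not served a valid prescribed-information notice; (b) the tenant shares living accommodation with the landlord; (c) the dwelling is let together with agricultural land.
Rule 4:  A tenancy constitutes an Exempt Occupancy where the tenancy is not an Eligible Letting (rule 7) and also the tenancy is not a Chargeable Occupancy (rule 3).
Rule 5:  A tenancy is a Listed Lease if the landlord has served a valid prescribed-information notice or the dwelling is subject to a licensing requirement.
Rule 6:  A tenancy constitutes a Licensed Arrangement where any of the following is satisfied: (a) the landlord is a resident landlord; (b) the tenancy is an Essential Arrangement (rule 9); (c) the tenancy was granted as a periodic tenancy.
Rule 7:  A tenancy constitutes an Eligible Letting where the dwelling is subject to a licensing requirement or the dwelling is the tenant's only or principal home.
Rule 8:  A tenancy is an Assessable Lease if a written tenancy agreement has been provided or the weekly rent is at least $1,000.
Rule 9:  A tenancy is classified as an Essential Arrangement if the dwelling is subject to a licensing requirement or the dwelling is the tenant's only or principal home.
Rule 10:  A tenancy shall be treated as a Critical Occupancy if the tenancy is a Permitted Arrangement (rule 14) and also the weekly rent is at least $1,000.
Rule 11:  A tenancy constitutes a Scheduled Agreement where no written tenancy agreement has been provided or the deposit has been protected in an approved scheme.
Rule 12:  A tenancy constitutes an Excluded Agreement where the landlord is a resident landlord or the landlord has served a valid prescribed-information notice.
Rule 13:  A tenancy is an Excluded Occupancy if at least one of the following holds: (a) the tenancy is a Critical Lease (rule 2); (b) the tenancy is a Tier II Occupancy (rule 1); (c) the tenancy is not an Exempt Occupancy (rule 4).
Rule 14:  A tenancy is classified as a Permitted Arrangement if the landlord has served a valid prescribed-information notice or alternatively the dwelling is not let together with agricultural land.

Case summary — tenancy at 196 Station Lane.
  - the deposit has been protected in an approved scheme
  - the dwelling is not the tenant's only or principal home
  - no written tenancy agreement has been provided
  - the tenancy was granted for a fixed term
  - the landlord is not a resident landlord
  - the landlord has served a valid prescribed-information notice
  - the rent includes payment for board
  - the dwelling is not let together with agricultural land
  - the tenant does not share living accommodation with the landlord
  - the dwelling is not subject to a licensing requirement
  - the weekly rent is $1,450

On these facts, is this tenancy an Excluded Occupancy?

No

rule 14 — Permitted Arrangement: [the landlord has served a valid prescribed-information notice? yes] OR [the dwelling is not let together with agricultural land? yes] → satisfied.
rule 10 — Critical Occupancy: [Permitted Arrangement (rule 14)? yes] AND [weekly rent: $1,450 ≥ $1,000? yes] → satisfied.
rule 9 — Essential Arrangement: [the dwelling is subject to a licensing requirement? no] OR [the dwelling is the tenant's only or principal home? no] → not satisfied.
rule 6 — Licensed Arrangement: [the landlord is a resident landlord? no] OR [Essential Arrangement (rule 9)? no] OR [the tenancy was granted as a periodic tenancy? no] → not satisfied.
rule 2 — Critical Lease: not a Critical Occupancy (rule 10)? no; the deposit has been protected in an approved scheme? yes; Licensed Arrangement (rule 6)? no — 1 of 3 hold (need ≥2) → not satisfied.
rule 11 — Scheduled Agreement: [no written tenancy agreement has been provided? yes] OR [the deposit has been protected in an approved scheme? yes] → satisfied.
rule 1 — Tier II Occupancy: [the dwelling is not let together with agricultural land? yes] AND [not a Scheduled Agreement (rule 11)? no] → not satisfied.
rule 7 — Eligible Letting: [the dwelling is subject to a licensing requirement? no] OR [the dwelling is the tenant's only or principal home? no] → not satisfied.
rule 3 — Chargeable Occupancy: [the landlord has not served a valid prescribed-information notice? no] OR [the tenant shares living accommodation with the landlord? no] OR [the dwelling is let together with agricultural land? no] → not satisfied.
rule 4 — Exempt Occupancy: [not an Eligible Letting (rule 7)? yes] AND [not a Chargeable Occupancy (rule 3)? yes] → satisfied.
rule 13 — Excluded Occupancy: [Critical Lease (rule 2)? no] OR [Tier II Occupancy (rule 1)? no] OR [not an Exempt Occupancy (rule 4)? no] → not satisfied.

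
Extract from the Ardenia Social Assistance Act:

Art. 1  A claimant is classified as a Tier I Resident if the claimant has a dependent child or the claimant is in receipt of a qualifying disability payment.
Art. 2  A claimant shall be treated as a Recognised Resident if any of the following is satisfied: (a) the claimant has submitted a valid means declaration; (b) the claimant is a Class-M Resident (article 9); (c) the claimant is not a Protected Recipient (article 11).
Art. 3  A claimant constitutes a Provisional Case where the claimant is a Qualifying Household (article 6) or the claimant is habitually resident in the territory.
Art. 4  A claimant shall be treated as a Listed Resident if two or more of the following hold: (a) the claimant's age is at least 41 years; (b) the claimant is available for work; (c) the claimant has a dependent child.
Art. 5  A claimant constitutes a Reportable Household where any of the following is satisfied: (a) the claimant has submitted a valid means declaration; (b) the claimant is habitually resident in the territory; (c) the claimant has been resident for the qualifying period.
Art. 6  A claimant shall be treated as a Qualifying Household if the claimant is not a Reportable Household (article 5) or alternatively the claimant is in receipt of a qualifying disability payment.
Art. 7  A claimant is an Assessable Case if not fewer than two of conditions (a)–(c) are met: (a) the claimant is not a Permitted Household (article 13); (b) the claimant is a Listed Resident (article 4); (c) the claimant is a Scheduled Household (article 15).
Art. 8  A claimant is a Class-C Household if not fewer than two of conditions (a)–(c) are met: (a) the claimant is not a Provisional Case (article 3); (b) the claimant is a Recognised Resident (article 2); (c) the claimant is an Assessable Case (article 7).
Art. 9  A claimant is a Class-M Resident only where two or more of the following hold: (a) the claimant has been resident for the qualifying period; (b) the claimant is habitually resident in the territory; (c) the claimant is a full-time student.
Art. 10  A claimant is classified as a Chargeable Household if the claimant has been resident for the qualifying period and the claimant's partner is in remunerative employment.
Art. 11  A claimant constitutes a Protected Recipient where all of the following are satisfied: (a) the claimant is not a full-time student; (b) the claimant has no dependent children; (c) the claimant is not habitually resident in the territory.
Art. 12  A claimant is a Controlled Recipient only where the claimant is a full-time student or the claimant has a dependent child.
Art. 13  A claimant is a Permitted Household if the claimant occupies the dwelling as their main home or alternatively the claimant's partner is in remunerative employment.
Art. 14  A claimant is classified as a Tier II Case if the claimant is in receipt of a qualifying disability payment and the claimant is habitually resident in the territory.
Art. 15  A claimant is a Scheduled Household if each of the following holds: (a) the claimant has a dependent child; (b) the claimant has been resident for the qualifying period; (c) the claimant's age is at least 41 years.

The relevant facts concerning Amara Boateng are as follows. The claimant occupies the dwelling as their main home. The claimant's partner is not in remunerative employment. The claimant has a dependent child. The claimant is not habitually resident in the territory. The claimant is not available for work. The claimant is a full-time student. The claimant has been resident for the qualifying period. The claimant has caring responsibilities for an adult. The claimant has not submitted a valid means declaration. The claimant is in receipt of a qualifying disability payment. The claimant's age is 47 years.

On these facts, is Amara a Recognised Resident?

article 9 — Class-M Resident: the claimant has been resident for the qualifying period? yes; the claimant is habitually resident in the territory? no; the claimant is a full-time student? yes — 2 of 3 hold (need ≥2) → satisfied.
article 11 — Protected Recipient: [the claimant is not a full-time student? no] AND [the claimant has no dependent children? no] AND [the claimant is not habitually resident in the territory? yes] → not satisfied.
article 2 — Recognised Resident: [the claimant has submitted a valid means declaration? no] OR [Class-M Resident (article 9)? yes] OR [not a Protected Recipient (article 11)? yes] → satisfied.

Yes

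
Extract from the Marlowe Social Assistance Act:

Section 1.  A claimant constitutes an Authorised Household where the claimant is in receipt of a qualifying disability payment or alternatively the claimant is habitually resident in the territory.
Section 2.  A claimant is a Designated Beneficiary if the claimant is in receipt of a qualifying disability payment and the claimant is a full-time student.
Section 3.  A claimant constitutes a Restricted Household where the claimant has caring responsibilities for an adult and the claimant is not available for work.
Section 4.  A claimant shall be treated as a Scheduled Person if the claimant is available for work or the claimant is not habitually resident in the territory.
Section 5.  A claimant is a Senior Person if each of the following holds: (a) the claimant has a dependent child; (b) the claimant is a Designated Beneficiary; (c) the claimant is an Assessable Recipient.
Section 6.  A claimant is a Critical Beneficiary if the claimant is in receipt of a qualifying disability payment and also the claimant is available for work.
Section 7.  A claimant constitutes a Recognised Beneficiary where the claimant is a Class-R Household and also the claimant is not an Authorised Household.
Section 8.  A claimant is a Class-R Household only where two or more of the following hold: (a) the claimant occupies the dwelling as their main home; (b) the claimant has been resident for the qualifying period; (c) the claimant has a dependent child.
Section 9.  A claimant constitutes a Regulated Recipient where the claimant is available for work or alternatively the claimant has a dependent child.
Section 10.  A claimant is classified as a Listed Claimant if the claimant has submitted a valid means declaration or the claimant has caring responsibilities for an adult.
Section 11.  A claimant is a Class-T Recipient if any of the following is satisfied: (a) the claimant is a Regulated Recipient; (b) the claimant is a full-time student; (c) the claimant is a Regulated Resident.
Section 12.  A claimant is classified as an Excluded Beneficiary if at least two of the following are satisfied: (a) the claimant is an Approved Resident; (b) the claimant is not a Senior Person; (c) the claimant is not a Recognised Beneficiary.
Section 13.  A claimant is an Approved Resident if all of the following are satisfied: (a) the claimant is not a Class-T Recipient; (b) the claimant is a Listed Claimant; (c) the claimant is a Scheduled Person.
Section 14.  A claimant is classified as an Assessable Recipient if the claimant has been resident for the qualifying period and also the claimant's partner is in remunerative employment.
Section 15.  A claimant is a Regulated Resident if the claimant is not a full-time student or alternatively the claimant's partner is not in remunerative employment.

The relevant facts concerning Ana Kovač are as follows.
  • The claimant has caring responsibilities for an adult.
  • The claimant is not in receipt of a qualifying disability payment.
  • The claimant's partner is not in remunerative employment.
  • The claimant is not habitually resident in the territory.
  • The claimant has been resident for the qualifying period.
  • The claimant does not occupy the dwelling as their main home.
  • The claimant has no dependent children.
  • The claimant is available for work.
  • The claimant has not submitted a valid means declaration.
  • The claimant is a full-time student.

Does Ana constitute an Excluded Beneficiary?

Under section 9: the claimant is available for work? yes; or the claimant has a dependent child? no. So the claimant is a Regulated Recipient.
Under section 15: the claimant is not a full-time student? no; or the claimant's partner is not in remunerative employment? yes. So the claimant is a Regulated Resident.
Under section 11: Regulated Recipient (section 9)? yes; or the claimant is a full-time student? yes; or Regulated Resident (section 15)? yes. So the claimant is a Class-T Recipient.
Under section 10: the claimant has submitted a valid means declaration? no; or the claimant has caring responsibilities for an adult? yes. So the claimant is a Listed Claimant.
Under section 4: the claimant is available for work? yes; or the claimant is not habitually resident in the territory? yes. So the claimant is a Scheduled Person.
Under section 13: not a Class-T Recipient (section 11)? no; and Listed Claimant (section 10)? yes; and Scheduled Person (section 4)? yes. So the claimant is not an Approved Resident.
Under section 2: the claimant is in receipt of a qualifying disability payment? no; and the claimant is a full-time student? yes. So the claimant is not a Designated Beneficiary.
Under section 14: the claimant has been resident for the qualifying period? yes; and the claimant's partner is in remunerative employment? no. So the claimant is not an Assessable Recipient.
Under section 5: the claimant has a dependent child? no; and Designated Beneficiary (section 2)? no; and Assessable Recipient (section 14)? no. So the claimant is not a Senior Person.
Under section 8: the claimant occupies the dwelling as their main home? no; the claimant has been resident for the qualifying period? yes; the claimant has a dependent child? no — 1 of 3 hold (need ≥2) → not satisfied.
Under section 1: the claimant is in receipt of a qualifying disability payment? no; or the claimant is habitually resident in the territory? no. So the claimant is not an Authorised Household.
Under section 7: Class-R Household (section 8)? no; and not an Authorised Household (section 1)? yes. So the claimant is not a Recognised Beneficiary.
Under section 12: Approved Resident (section 13)? no; not a Senior Person (section 5)? yes; not a Recognised Beneficiary (section 7)? yes — 2 of 3 hold (need ≥2) → satisfied.

Yes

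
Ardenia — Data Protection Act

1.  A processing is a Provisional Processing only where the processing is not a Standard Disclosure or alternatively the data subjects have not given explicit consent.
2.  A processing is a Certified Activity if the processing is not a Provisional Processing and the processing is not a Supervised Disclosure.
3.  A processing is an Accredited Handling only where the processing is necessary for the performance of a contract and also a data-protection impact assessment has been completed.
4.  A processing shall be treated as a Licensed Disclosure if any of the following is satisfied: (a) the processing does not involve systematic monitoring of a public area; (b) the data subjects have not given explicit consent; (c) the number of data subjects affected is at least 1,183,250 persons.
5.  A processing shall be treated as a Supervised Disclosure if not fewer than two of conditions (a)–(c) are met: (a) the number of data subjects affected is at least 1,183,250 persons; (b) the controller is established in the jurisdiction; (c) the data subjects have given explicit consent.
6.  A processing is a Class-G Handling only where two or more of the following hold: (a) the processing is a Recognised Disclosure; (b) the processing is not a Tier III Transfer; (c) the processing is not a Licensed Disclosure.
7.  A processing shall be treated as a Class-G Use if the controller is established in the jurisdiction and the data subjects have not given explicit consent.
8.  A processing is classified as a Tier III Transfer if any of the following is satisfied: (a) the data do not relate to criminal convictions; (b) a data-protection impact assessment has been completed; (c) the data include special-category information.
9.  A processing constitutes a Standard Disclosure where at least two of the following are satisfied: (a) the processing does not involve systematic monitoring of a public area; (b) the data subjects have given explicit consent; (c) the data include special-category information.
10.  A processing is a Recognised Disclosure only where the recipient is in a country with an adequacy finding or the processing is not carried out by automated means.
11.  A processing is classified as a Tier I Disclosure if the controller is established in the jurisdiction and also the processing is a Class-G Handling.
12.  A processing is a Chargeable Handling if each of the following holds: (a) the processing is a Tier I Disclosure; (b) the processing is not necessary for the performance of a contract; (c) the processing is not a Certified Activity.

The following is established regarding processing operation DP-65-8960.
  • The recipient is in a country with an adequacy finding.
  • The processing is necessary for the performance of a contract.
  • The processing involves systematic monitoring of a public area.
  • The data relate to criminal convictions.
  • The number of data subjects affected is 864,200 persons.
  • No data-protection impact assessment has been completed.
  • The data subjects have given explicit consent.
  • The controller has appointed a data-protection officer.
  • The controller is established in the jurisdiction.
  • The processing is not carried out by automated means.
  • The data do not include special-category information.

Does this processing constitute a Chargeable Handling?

No

paragraph 10 — Recognised Disclosure: [the recipient is in a country with an adequacy finding? yes] OR [the processing is not carried out by automated means? yes] → satisfied.
paragraph 8 — Tier III Transfer: [the data do not relate to criminal convictions? no] OR [a data-protection impact assessment has been completed? no] OR [the data include special-category information? no] → not satisfied.
paragraph 4 — Licensed Disclosure: [the processing does not involve systematic monitoring of a public area? no] OR [the data subjects have not given explicit consent? no] OR [number of data subjects affected: 864,200 persons ≥ 1,183,250 persons? no] → not satisfied.
paragraph 6 — Class-G Handling: Recognised Disclosure (paragraph 10)? yes; not a Tier III Transfer (paragraph 8)? yes; not a Licensed Disclosure (paragraph 4)? yes — 3 of 3 hold (need ≥2) → satisfied.
paragraph 11 — Tier I Disclosure: [the controller is established in the jurisdiction? yes] AND [Class-G Handling (paragraph 6)? yes] → satisfied.
paragraph 9 — Standard Disclosure: the processing does not involve systematic monitoring of a public area? no; the data subjects have given explicit consent? yes; the data include special-category information? no — 1 of 3 hold (need ≥2) → not satisfied.
paragraph 1 — Provisional Processing: [not a Standard Disclosure (paragraph 9)? yes] OR [the data subjects have not given explicit consent? no] → satisfied.
paragraph 5 — Supervised Disclosure: number of data subjects affected: 864,200 persons ≥ 1,183,250 persons? no; the controller is established in the jurisdiction? yes; the data subjects have given explicit consent? yes — 2 of 3 hold (need ≥2) → satisfied.
paragraph 2 — Certified Activity: [not a Provisional Processing (paragraph 1)? no] AND [not a Supervised Disclosure (paragraph 5)? no] → not satisfied.
paragraph 12 — Chargeable Handling: [Tier I Disclosure (paragraph 11)? yes] AND [the processing is not necessary for the performance of a contract? no] AND [not a Certified Activity (paragraph 2)? yes] → not satisfied.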